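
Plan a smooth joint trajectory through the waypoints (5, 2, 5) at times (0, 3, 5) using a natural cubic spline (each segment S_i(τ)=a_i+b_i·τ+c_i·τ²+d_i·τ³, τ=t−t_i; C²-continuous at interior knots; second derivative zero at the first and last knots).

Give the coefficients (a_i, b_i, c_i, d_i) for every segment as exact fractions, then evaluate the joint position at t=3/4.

Δ: Δ0=-1, Δ1=3/2
row 1: diag=10, rhs=15; c'=1/5, d'=3/2
back: M1=3/2
M: M0=0, M1=3/2, M2=0
seg 0: a=5, c=M0/2=0, d=(M1−M0)/(6·3)=1/12, b=Δ0−h0·(2M0+M1)/6=-7/4
seg 1: a=2, c=M1/2=3/4, d=(M2−M1)/(6·2)=-1/8, b=Δ1−h1·(2M1+M2)/6=1/2
t_q=3/4 → seg 0, τ=3/4; S=5+-7/4·τ+0·τ²+1/12·τ³=953/256

  seg 0: a=5 b=-7/4 c=0 d=1/12
  seg 1: a=2 b=1/2 c=3/4 d=-1/8
S(3/4) = 953/256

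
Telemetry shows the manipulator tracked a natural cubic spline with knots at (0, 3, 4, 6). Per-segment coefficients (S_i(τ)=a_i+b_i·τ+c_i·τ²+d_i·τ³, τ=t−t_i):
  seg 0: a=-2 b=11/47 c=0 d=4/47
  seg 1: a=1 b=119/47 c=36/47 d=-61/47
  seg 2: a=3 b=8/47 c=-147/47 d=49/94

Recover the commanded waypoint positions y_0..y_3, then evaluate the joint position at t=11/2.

y_0 = S_0(0) = a_0 = -2
y_1 = S_1(0) = a_1 = 1
y_2 = S_2(0) = a_2 = 3
y_3 = S_2(2) = -5
t_q=11/2 is in segment 2 (τ=3/2); S_2(τ)=-1521/752

y_0=-2 y_1=1 y_2=3 y_3=-5
S(11/2) = -1521/752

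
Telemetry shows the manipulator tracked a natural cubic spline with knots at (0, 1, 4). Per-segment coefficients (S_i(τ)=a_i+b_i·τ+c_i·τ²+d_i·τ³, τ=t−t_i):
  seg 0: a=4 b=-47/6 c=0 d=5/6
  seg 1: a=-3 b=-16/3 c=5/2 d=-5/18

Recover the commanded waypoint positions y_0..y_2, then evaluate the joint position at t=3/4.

y_0=4 y_1=-3 y_2=-4
S(3/4) = -195/128

y_0 = S_0(0) = a_0 = 4
y_1 = S_1(0) = a_1 = -3
y_2 = S_1(3) = -4
t_q=3/4 is in segment 0 (τ=3/4); S_0(τ)=-195/128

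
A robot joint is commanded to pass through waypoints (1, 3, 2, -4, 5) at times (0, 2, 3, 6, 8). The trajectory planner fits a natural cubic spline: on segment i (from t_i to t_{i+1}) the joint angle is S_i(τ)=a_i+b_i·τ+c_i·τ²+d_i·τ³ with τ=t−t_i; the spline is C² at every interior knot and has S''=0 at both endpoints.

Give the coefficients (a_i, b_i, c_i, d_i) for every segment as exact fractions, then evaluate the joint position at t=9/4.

Δ: Δ0=1, Δ1=-1, Δ2=-2, Δ3=9/2
row 1: diag=6, rhs=-12; c'=1/6, d'=-2
row 2: denom=8−1·1/6=47/6; d'=(-6−1·-2)/(47/6)=-24/47
row 3: denom=10−3·18/47=416/47; d'=(39−3·-24/47)/(416/47)=1905/416
back: M3=1905/416
back: M2=-24/47−18/47·1905/416=-471/208
back: M1=-2−1/6·-471/208=-675/416
M: M0=0, M1=-675/416, M2=-471/208, M3=1905/416, M4=0
seg 0: a=1, c=M0/2=0, d=(M1−M0)/(6·2)=-225/1664, b=Δ0−h0·(2M0+M1)/6=641/416
seg 1: a=3, c=M1/2=-675/832, d=(M2−M1)/(6·1)=-89/832, b=Δ1−h1·(2M1+M2)/6=-17/208
seg 2: a=2, c=M2/2=-471/416, d=(M3−M2)/(6·3)=73/192, b=Δ2−h2·(2M2+M3)/6=-1685/832
seg 3: a=-4, c=M3/2=1905/832, d=(M4−M3)/(6·2)=-635/1664, b=Δ3−h3·(2M3+M4)/6=301/208
t_q=9/4 → seg 1, τ=1/4; S=3+-17/208·τ+-675/832·τ²+-89/832·τ³=155867/53248

  seg 0: a=1 b=641/416 c=0 d=-225/1664
  seg 1: a=3 b=-17/208 c=-675/832 d=-89/832
  seg 2: a=2 b=-1685/832 c=-471/416 d=73/192
  seg 3: a=-4 b=301/208 c=1905/832 d=-635/1664
S(9/4) = 155867/53248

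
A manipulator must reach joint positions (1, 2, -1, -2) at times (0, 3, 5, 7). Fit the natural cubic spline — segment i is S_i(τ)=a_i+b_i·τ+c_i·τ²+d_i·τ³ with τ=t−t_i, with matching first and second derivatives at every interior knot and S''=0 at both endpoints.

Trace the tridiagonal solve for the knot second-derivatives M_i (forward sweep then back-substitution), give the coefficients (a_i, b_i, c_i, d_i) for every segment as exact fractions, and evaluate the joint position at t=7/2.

Δ: Δ0=1/3, Δ1=-3/2, Δ2=-1/2
row 1: diag=10, rhs=-11; c'=1/5, d'=-11/10
row 2: denom=8−2·1/5=38/5; d'=(6−2·-11/10)/(38/5)=41/38
back: M2=41/38
back: M1=-11/10−1/5·41/38=-25/19
M: M0=0, M1=-25/19, M2=41/38, M3=0
seg 0: a=1, c=M0/2=0, d=(M1−M0)/(6·3)=-25/342, b=Δ0−h0·(2M0+M1)/6=113/114
seg 1: a=2, c=M1/2=-25/38, d=(M2−M1)/(6·2)=91/456, b=Δ1−h1·(2M1+M2)/6=-56/57
seg 2: a=-1, c=M2/2=41/76, d=(M3−M2)/(6·2)=-41/456, b=Δ2−h2·(2M2+M3)/6=-139/114
t_q=7/2 → seg 1, τ=1/2; S=2+-56/57·τ+-25/38·τ²+91/456·τ³=1665/1216

  seg 0: a=1 b=113/114 c=0 d=-25/342
  seg 1: a=2 b=-56/57 c=-25/38 d=91/456
  seg 2: a=-1 b=-139/114 c=41/76 d=-41/456
S(7/2) = 1665/1216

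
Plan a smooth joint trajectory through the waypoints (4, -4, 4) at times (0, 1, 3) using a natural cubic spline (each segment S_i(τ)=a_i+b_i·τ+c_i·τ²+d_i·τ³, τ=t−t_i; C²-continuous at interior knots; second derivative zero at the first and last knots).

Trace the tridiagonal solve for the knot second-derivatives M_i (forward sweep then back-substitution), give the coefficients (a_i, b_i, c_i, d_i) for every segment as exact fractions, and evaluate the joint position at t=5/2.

Δ: Δ0=-8, Δ1=4
row 1: diag=6, rhs=72; c'=1/3, d'=12
back: M1=12
M: M0=0, M1=12, M2=0
seg 0: a=4, c=M0/2=0, d=(M1−M0)/(6·1)=2, b=Δ0−h0·(2M0+M1)/6=-10
seg 1: a=-4, c=M1/2=6, d=(M2−M1)/(6·2)=-1, b=Δ1−h1·(2M1+M2)/6=-4
t_q=5/2 → seg 1, τ=3/2; S=-4+-4·τ+6·τ²+-1·τ³=1/8

  seg 0: a=4 b=-10 c=0 d=2
  seg 1: a=-4 b=-4 c=6 d=-1
S(5/2) = 1/8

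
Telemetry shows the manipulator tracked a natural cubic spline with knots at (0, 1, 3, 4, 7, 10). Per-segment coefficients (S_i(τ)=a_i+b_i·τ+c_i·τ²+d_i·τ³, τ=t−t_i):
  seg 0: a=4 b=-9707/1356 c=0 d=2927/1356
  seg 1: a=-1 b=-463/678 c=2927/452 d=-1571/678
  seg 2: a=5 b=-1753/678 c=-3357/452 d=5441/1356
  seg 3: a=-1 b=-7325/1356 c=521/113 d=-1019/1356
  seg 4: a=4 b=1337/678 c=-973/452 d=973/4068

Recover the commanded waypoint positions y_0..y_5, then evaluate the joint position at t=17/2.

y_0=4 y_1=-1 y_2=5 y_3=-1 y_4=4 y_5=-3
S(17/2) = 10565/3616

y_0 = S_0(0) = a_0 = 4
y_1 = S_1(0) = a_1 = -1
y_2 = S_2(0) = a_2 = 5
y_3 = S_3(0) = a_3 = -1
y_4 = S_4(0) = a_4 = 4
y_5 = S_4(3) = -3
t_q=17/2 is in segment 4 (τ=3/2); S_4(τ)=10565/3616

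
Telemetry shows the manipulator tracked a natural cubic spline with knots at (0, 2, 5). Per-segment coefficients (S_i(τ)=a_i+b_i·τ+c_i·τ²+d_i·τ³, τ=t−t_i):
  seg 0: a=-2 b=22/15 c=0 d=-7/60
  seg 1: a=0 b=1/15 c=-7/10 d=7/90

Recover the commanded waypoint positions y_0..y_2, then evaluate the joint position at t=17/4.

y_0=-2 y_1=0 y_2=-4
S(17/4) = -321/128

y_0 = S_0(0) = a_0 = -2
y_1 = S_1(0) = a_1 = 0
y_2 = S_1(3) = -4
t_q=17/4 is in segment 1 (τ=9/4); S_1(τ)=-321/128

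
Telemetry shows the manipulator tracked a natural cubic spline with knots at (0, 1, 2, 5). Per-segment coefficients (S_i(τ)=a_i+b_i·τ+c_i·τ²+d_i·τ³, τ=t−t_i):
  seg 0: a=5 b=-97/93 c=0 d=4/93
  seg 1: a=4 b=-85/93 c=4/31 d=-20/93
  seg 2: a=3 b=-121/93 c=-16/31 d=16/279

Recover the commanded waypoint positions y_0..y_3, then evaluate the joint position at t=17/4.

y_0 = S_0(0) = a_0 = 5
y_1 = S_1(0) = a_1 = 4
y_2 = S_2(0) = a_2 = 3
y_3 = S_2(3) = -4
t_q=17/4 is in segment 2 (τ=9/4); S_2(τ)=-117/62

y_0=5 y_1=4 y_2=3 y_3=-4
S(17/4) = -117/62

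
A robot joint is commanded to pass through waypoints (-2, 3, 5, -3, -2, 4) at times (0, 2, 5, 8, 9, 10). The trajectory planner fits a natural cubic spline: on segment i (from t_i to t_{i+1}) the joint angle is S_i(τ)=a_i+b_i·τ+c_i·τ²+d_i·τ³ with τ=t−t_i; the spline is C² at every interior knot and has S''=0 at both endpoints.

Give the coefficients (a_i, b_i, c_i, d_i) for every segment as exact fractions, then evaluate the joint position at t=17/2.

  seg 0: a=-2 b=5427/2054 c=0 d=-73/2054
  seg 1: a=3 b=4551/2054 c=-219/1027 d=-431/4266
  seg 2: a=5 b=-1840/1027 c=-6917/6162 d=15359/55458
  seg 3: a=-3 b=-2155/2054 c=1407/1027 d=1395/2054
  seg 4: a=-2 b=3829/1027 c=6999/2054 d=-2333/2054
S(17/2) = -50893/16432

Δ: Δ0=5/2, Δ1=2/3, Δ2=-8/3, Δ3=1, Δ4=6
row 1: diag=10, rhs=-11; c'=3/10, d'=-11/10
row 2: denom=12−3·3/10=111/10; d'=(-20−3·-11/10)/(111/10)=-167/111
row 3: denom=8−3·10/37=266/37; d'=(22−3·-167/111)/(266/37)=981/266
row 4: denom=4−1·37/266=1027/266; d'=(30−1·981/266)/(1027/266)=6999/1027
back: M4=6999/1027
back: M3=981/266−37/266·6999/1027=2814/1027
back: M2=-167/111−10/37·2814/1027=-6917/3081
back: M1=-11/10−3/10·-6917/3081=-438/1027
M: M0=0, M1=-438/1027, M2=-6917/3081, M3=2814/1027, M4=6999/1027, M5=0
seg 0: a=-2, c=M0/2=0, d=(M1−M0)/(6·2)=-73/2054, b=Δ0−h0·(2M0+M1)/6=5427/2054
seg 1: a=3, c=M1/2=-219/1027, d=(M2−M1)/(6·3)=-431/4266, b=Δ1−h1·(2M1+M2)/6=4551/2054
seg 2: a=5, c=M2/2=-6917/6162, d=(M3−M2)/(6·3)=15359/55458, b=Δ2−h2·(2M2+M3)/6=-1840/1027
seg 3: a=-3, c=M3/2=1407/1027, d=(M4−M3)/(6·1)=1395/2054, b=Δ3−h3·(2M3+M4)/6=-2155/2054
seg 4: a=-2, c=M4/2=6999/2054, d=(M5−M4)/(6·1)=-2333/2054, b=Δ4−h4·(2M4+M5)/6=3829/1027
t_q=17/2 → seg 3, τ=1/2; S=-3+-2155/2054·τ+1407/1027·τ²+1395/2054·τ³=-50893/16432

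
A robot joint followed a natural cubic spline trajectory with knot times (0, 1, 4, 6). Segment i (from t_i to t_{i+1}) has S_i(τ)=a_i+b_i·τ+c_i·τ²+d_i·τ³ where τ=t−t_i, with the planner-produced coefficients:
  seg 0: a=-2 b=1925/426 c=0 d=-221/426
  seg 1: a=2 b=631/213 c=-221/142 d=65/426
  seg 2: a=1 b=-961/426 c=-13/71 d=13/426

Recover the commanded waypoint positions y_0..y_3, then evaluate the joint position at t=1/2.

y_0=-2 y_1=2 y_2=1 y_3=-4
S(1/2) = 221/1136

y_0 = S_0(0) = a_0 = -2
y_1 = S_1(0) = a_1 = 2
y_2 = S_2(0) = a_2 = 1
y_3 = S_2(2) = -4
t_q=1/2 is in segment 0 (τ=1/2); S_0(τ)=221/1136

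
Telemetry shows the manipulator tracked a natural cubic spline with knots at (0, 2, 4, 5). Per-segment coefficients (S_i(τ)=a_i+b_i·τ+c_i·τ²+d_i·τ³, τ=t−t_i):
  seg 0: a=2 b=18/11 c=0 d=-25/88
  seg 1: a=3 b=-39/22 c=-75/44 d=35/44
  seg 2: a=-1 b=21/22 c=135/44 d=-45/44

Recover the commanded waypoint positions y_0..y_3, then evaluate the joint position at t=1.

y_0=2 y_1=3 y_2=-1 y_3=2
S(1) = 295/88

y_0 = S_0(0) = a_0 = 2
y_1 = S_1(0) = a_1 = 3
y_2 = S_2(0) = a_2 = -1
y_3 = S_2(1) = 2
t_q=1 is in segment 0 (τ=1); S_0(τ)=295/88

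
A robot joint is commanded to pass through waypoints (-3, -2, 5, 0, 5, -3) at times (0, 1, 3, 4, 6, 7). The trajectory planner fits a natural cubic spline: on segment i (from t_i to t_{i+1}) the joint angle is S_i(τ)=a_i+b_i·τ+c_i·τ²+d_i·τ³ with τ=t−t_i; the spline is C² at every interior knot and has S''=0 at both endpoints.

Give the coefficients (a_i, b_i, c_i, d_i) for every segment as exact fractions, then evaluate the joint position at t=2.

  seg 0: a=-3 b=-153/988 c=0 d=1141/988
  seg 1: a=-2 b=1635/494 c=3423/988 d=-3329/1976
  seg 2: a=5 b=-753/247 c=-1641/247 d=61/13
  seg 3: a=0 b=-558/247 c=1836/247 d=-4993/1976
  seg 4: a=5 b=-1407/494 c=-7635/988 d=2545/988
S(2) = 6105/1976

Δ: Δ0=1, Δ1=7/2, Δ2=-5, Δ3=5/2, Δ4=-8
row 1: diag=6, rhs=15; c'=1/3, d'=5/2
row 2: denom=6−2·1/3=16/3; d'=(-51−2·5/2)/(16/3)=-21/2
row 3: denom=6−1·3/16=93/16; d'=(45−1·-21/2)/(93/16)=296/31
row 4: denom=6−2·32/93=494/93; d'=(-63−2·296/31)/(494/93)=-7635/494
back: M4=-7635/494
back: M3=296/31−32/93·-7635/494=3672/247
back: M2=-21/2−3/16·3672/247=-3282/247
back: M1=5/2−1/3·-3282/247=3423/494
M: M0=0, M1=3423/494, M2=-3282/247, M3=3672/247, M4=-7635/494, M5=0
seg 0: a=-3, c=M0/2=0, d=(M1−M0)/(6·1)=1141/988, b=Δ0−h0·(2M0+M1)/6=-153/988
seg 1: a=-2, c=M1/2=3423/988, d=(M2−M1)/(6·2)=-3329/1976, b=Δ1−h1·(2M1+M2)/6=1635/494
seg 2: a=5, c=M2/2=-1641/247, d=(M3−M2)/(6·1)=61/13, b=Δ2−h2·(2M2+M3)/6=-753/247
seg 3: a=0, c=M3/2=1836/247, d=(M4−M3)/(6·2)=-4993/1976, b=Δ3−h3·(2M3+M4)/6=-558/247
seg 4: a=5, c=M4/2=-7635/988, d=(M5−M4)/(6·1)=2545/988, b=Δ4−h4·(2M4+M5)/6=-1407/494
t_q=2 → seg 1, τ=1; S=-2+1635/494·τ+3423/988·τ²+-3329/1976·τ³=6105/1976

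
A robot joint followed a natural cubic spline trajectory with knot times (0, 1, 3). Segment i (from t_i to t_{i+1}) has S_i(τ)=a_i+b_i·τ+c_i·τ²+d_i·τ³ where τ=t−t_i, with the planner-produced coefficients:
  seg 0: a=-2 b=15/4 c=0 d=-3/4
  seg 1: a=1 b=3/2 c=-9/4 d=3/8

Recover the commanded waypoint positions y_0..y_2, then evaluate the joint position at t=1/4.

y_0=-2 y_1=1 y_2=-2
S(1/4) = -275/256

y_0 = S_0(0) = a_0 = -2
y_1 = S_1(0) = a_1 = 1
y_2 = S_1(2) = -2
t_q=1/4 is in segment 0 (τ=1/4); S_0(τ)=-275/256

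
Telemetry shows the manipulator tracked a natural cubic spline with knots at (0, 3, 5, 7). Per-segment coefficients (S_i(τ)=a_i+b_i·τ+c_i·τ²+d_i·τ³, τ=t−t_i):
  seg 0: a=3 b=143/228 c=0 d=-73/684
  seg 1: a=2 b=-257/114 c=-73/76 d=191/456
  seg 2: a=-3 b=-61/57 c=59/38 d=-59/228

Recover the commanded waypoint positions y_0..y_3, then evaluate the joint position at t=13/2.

y_0 = S_0(0) = a_0 = 3
y_1 = S_1(0) = a_1 = 2
y_2 = S_2(0) = a_2 = -3
y_3 = S_2(2) = -1
t_q=13/2 is in segment 2 (τ=3/2); S_2(τ)=-1207/608

y_0=3 y_1=2 y_2=-3 y_3=-1
S(13/2) = -1207/608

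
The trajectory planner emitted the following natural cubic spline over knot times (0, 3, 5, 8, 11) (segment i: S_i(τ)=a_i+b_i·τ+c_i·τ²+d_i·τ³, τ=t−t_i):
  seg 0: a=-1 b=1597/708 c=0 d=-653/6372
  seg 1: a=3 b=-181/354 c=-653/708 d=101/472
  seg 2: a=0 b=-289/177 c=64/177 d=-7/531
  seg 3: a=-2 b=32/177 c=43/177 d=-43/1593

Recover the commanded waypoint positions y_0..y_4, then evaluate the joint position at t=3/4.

y_0 = S_0(0) = a_0 = -1
y_1 = S_1(0) = a_1 = 3
y_2 = S_2(0) = a_2 = 0
y_3 = S_3(0) = a_3 = -2
y_4 = S_3(3) = 0
t_q=3/4 is in segment 0 (τ=3/4); S_0(τ)=9795/15104

y_0=-1 y_1=3 y_2=0 y_3=-2 y_4=0
S(3/4) = 9795/15104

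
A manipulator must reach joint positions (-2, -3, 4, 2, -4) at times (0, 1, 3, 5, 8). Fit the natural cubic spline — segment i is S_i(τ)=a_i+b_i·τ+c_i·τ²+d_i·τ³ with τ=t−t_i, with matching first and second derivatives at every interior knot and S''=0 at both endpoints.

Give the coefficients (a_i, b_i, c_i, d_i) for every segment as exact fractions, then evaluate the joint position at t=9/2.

  seg 0: a=-2 b=-211/104 c=0 d=107/104
  seg 1: a=-3 b=55/52 c=321/104 d=-97/104
  seg 2: a=4 b=115/52 c=-261/104 d=47/104
  seg 3: a=2 b=-125/52 c=21/104 d=-7/312
S(9/2) = 2659/832

Δ: Δ0=-1, Δ1=7/2, Δ2=-1, Δ3=-2
row 1: diag=6, rhs=27; c'=1/3, d'=9/2
row 2: denom=8−2·1/3=22/3; d'=(-27−2·9/2)/(22/3)=-54/11
row 3: denom=10−2·3/11=104/11; d'=(-6−2·-54/11)/(104/11)=21/52
back: M3=21/52
back: M2=-54/11−3/11·21/52=-261/52
back: M1=9/2−1/3·-261/52=321/52
M: M0=0, M1=321/52, M2=-261/52, M3=21/52, M4=0
seg 0: a=-2, c=M0/2=0, d=(M1−M0)/(6·1)=107/104, b=Δ0−h0·(2M0+M1)/6=-211/104
seg 1: a=-3, c=M1/2=321/104, d=(M2−M1)/(6·2)=-97/104, b=Δ1−h1·(2M1+M2)/6=55/52
seg 2: a=4, c=M2/2=-261/104, d=(M3−M2)/(6·2)=47/104, b=Δ2−h2·(2M2+M3)/6=115/52
seg 3: a=2, c=M3/2=21/104, d=(M4−M3)/(6·3)=-7/312, b=Δ3−h3·(2M3+M4)/6=-125/52
t_q=9/2 → seg 2, τ=3/2; S=4+115/52·τ+-261/104·τ²+47/104·τ³=2659/832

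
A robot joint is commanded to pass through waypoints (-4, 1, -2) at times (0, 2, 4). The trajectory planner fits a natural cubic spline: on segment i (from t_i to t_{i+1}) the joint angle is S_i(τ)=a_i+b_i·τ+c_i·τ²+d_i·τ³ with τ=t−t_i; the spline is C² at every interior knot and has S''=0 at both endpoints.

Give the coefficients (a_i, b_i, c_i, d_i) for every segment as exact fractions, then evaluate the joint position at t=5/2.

  seg 0: a=-4 b=7/2 c=0 d=-1/4
  seg 1: a=1 b=1/2 c=-3/2 d=1/4
S(5/2) = 29/32

Δ: Δ0=5/2, Δ1=-3/2
row 1: diag=8, rhs=-24; c'=1/4, d'=-3
back: M1=-3
M: M0=0, M1=-3, M2=0
seg 0: a=-4, c=M0/2=0, d=(M1−M0)/(6·2)=-1/4, b=Δ0−h0·(2M0+M1)/6=7/2
seg 1: a=1, c=M1/2=-3/2, d=(M2−M1)/(6·2)=1/4, b=Δ1−h1·(2M1+M2)/6=1/2
t_q=5/2 → seg 1, τ=1/2; S=1+1/2·τ+-3/2·τ²+1/4·τ³=29/32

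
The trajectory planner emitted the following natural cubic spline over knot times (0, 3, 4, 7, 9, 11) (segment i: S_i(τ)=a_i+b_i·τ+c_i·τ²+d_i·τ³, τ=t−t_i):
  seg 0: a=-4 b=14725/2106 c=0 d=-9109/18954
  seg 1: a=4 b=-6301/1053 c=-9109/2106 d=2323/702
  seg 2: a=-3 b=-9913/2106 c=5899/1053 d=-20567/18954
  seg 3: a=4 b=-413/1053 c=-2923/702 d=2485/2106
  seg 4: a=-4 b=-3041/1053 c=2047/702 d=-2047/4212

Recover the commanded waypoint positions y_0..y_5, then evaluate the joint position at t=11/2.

y_0=-4 y_1=4 y_2=-3 y_3=4 y_4=-4 y_5=-2
S(11/2) = -161/144

y_0 = S_0(0) = a_0 = -4
y_1 = S_1(0) = a_1 = 4
y_2 = S_2(0) = a_2 = -3
y_3 = S_3(0) = a_3 = 4
y_4 = S_4(0) = a_4 = -4
y_5 = S_4(2) = -2
t_q=11/2 is in segment 2 (τ=3/2); S_2(τ)=-161/144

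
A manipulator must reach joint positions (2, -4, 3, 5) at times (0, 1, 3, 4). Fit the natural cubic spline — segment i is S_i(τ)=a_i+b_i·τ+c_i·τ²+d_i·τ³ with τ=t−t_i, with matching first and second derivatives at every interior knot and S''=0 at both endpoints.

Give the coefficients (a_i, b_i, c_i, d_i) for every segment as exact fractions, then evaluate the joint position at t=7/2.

  seg 0: a=2 b=-63/8 c=0 d=15/8
  seg 1: a=-4 b=-9/4 c=45/8 d=-11/8
  seg 2: a=3 b=15/4 c=-21/8 d=7/8
S(7/2) = 277/64

Δ: Δ0=-6, Δ1=7/2, Δ2=2
row 1: diag=6, rhs=57; c'=1/3, d'=19/2
row 2: denom=6−2·1/3=16/3; d'=(-9−2·19/2)/(16/3)=-21/4
back: M2=-21/4
back: M1=19/2−1/3·-21/4=45/4
M: M0=0, M1=45/4, M2=-21/4, M3=0
seg 0: a=2, c=M0/2=0, d=(M1−M0)/(6·1)=15/8, b=Δ0−h0·(2M0+M1)/6=-63/8
seg 1: a=-4, c=M1/2=45/8, d=(M2−M1)/(6·2)=-11/8, b=Δ1−h1·(2M1+M2)/6=-9/4
seg 2: a=3, c=M2/2=-21/8, d=(M3−M2)/(6·1)=7/8, b=Δ2−h2·(2M2+M3)/6=15/4
t_q=7/2 → seg 2, τ=1/2; S=3+15/4·τ+-21/8·τ²+7/8·τ³=277/64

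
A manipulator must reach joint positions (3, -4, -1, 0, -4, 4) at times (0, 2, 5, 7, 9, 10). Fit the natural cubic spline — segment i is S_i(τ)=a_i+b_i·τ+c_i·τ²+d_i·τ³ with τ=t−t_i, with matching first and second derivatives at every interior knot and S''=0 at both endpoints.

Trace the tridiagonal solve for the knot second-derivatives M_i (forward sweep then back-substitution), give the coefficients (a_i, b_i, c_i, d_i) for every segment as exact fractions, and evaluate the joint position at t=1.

Δ: Δ0=-7/2, Δ1=1, Δ2=1/2, Δ3=-2, Δ4=8
row 1: diag=10, rhs=27; c'=3/10, d'=27/10
row 2: denom=10−3·3/10=91/10; d'=(-3−3·27/10)/(91/10)=-111/91
row 3: denom=8−2·20/91=688/91; d'=(-15−2·-111/91)/(688/91)=-1143/688
row 4: denom=6−2·91/344=941/172; d'=(60−2·-1143/688)/(941/172)=21783/1882
back: M4=21783/1882
back: M3=-1143/688−91/344·21783/1882=-8889/1882
back: M2=-111/91−20/91·-8889/1882=-171/941
back: M1=27/10−3/10·-171/941=2592/941
M: M0=0, M1=2592/941, M2=-171/941, M3=-8889/1882, M4=21783/1882, M5=0
seg 0: a=3, c=M0/2=0, d=(M1−M0)/(6·2)=216/941, b=Δ0−h0·(2M0+M1)/6=-8315/1882
seg 1: a=-4, c=M1/2=1296/941, d=(M2−M1)/(6·3)=-307/1882, b=Δ1−h1·(2M1+M2)/6=-3131/1882
seg 2: a=-1, c=M2/2=-171/1882, d=(M3−M2)/(6·2)=-2849/7528, b=Δ2−h2·(2M2+M3)/6=2066/941
seg 3: a=0, c=M3/2=-8889/3764, d=(M4−M3)/(6·2)=1278/941, b=Δ3−h3·(2M3+M4)/6=-5099/1882
seg 4: a=-4, c=M4/2=21783/3764, d=(M5−M4)/(6·1)=-7261/3764, b=Δ4−h4·(2M4+M5)/6=7795/1882
t_q=1 → seg 0, τ=1; S=3+-8315/1882·τ+0·τ²+216/941·τ³=-2237/1882

  seg 0: a=3 b=-8315/1882 c=0 d=216/941
  seg 1: a=-4 b=-3131/1882 c=1296/941 d=-307/1882
  seg 2: a=-1 b=2066/941 c=-171/1882 d=-2849/7528
  seg 3: a=0 b=-5099/1882 c=-8889/3764 d=1278/941
  seg 4: a=-4 b=7795/1882 c=21783/3764 d=-7261/3764
S(1) = -2237/1882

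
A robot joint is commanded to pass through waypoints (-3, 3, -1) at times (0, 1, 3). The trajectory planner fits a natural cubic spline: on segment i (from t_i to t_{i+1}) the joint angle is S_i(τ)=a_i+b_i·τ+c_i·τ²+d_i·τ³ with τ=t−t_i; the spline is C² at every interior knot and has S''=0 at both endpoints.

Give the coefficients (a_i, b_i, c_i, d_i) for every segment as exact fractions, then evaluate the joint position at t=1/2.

  seg 0: a=-3 b=22/3 c=0 d=-4/3
  seg 1: a=3 b=10/3 c=-4 d=2/3
S(1/2) = 1/2

Δ: Δ0=6, Δ1=-2
row 1: diag=6, rhs=-48; c'=1/3, d'=-8
back: M1=-8
M: M0=0, M1=-8, M2=0
seg 0: a=-3, c=M0/2=0, d=(M1−M0)/(6·1)=-4/3, b=Δ0−h0·(2M0+M1)/6=22/3
seg 1: a=3, c=M1/2=-4, d=(M2−M1)/(6·2)=2/3, b=Δ1−h1·(2M1+M2)/6=10/3
t_q=1/2 → seg 0, τ=1/2; S=-3+22/3·τ+0·τ²+-4/3·τ³=1/2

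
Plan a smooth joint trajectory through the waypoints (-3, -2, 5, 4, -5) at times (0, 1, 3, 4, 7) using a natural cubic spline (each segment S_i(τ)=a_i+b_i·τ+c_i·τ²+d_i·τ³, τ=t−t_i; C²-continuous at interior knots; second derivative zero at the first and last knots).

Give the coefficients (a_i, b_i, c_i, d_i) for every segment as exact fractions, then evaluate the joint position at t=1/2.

Δ: Δ0=1, Δ1=7/2, Δ2=-1, Δ3=-3
row 1: diag=6, rhs=15; c'=1/3, d'=5/2
row 2: denom=6−2·1/3=16/3; d'=(-27−2·5/2)/(16/3)=-6
row 3: denom=8−1·3/16=125/16; d'=(-12−1·-6)/(125/16)=-96/125
back: M3=-96/125
back: M2=-6−3/16·-96/125=-732/125
back: M1=5/2−1/3·-732/125=1113/250
M: M0=0, M1=1113/250, M2=-732/125, M3=-96/125, M4=0
seg 0: a=-3, c=M0/2=0, d=(M1−M0)/(6·1)=371/500, b=Δ0−h0·(2M0+M1)/6=129/500
seg 1: a=-2, c=M1/2=1113/500, d=(M2−M1)/(6·2)=-859/1000, b=Δ1−h1·(2M1+M2)/6=621/250
seg 2: a=5, c=M2/2=-366/125, d=(M3−M2)/(6·1)=106/125, b=Δ2−h2·(2M2+M3)/6=27/25
seg 3: a=4, c=M3/2=-48/125, d=(M4−M3)/(6·3)=16/375, b=Δ3−h3·(2M3+M4)/6=-279/125
t_q=1/2 → seg 0, τ=1/2; S=-3+129/500·τ+0·τ²+371/500·τ³=-11113/4000

  seg 0: a=-3 b=129/500 c=0 d=371/500
  seg 1: a=-2 b=621/250 c=1113/500 d=-859/1000
  seg 2: a=5 b=27/25 c=-366/125 d=106/125
  seg 3: a=4 b=-279/125 c=-48/125 d=16/375
S(1/2) = -11113/4000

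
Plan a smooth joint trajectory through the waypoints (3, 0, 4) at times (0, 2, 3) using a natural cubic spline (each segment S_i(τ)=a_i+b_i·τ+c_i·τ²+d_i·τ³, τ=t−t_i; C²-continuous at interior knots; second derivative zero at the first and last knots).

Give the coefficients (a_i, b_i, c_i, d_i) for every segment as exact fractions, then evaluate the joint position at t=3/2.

  seg 0: a=3 b=-10/3 c=0 d=11/24
  seg 1: a=0 b=13/6 c=11/4 d=-11/12
S(3/2) = -29/64

Δ: Δ0=-3/2, Δ1=4
row 1: diag=6, rhs=33; c'=1/6, d'=11/2
back: M1=11/2
M: M0=0, M1=11/2, M2=0
seg 0: a=3, c=M0/2=0, d=(M1−M0)/(6·2)=11/24, b=Δ0−h0·(2M0+M1)/6=-10/3
seg 1: a=0, c=M1/2=11/4, d=(M2−M1)/(6·1)=-11/12, b=Δ1−h1·(2M1+M2)/6=13/6
t_q=3/2 → seg 0, τ=3/2; S=3+-10/3·τ+0·τ²+11/24·τ³=-29/64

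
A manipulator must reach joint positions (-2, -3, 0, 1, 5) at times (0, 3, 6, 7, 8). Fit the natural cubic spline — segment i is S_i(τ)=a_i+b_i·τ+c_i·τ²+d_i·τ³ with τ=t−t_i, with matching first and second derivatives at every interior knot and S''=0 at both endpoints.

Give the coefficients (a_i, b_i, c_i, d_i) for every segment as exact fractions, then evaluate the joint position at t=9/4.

Δ: Δ0=-1/3, Δ1=1, Δ2=1, Δ3=4
row 1: diag=12, rhs=8; c'=1/4, d'=2/3
row 2: denom=8−3·1/4=29/4; d'=(0−3·2/3)/(29/4)=-8/29
row 3: denom=4−1·4/29=112/29; d'=(18−1·-8/29)/(112/29)=265/56
back: M3=265/56
back: M2=-8/29−4/29·265/56=-13/14
back: M1=2/3−1/4·-13/14=151/168
M: M0=0, M1=151/168, M2=-13/14, M3=265/56, M4=0
seg 0: a=-2, c=M0/2=0, d=(M1−M0)/(6·3)=151/3024, b=Δ0−h0·(2M0+M1)/6=-263/336
seg 1: a=-3, c=M1/2=151/336, d=(M2−M1)/(6·3)=-307/3024, b=Δ1−h1·(2M1+M2)/6=95/168
seg 2: a=0, c=M2/2=-13/28, d=(M3−M2)/(6·1)=317/336, b=Δ2−h2·(2M2+M3)/6=25/48
seg 3: a=1, c=M3/2=265/112, d=(M4−M3)/(6·1)=-265/336, b=Δ3−h3·(2M3+M4)/6=407/168
t_q=9/4 → seg 0, τ=9/4; S=-2+-263/336·τ+0·τ²+151/3024·τ³=-3269/1024

  seg 0: a=-2 b=-263/336 c=0 d=151/3024
  seg 1: a=-3 b=95/168 c=151/336 d=-307/3024
  seg 2: a=0 b=25/48 c=-13/28 d=317/336
  seg 3: a=1 b=407/168 c=265/112 d=-265/336
S(9/4) = -3269/1024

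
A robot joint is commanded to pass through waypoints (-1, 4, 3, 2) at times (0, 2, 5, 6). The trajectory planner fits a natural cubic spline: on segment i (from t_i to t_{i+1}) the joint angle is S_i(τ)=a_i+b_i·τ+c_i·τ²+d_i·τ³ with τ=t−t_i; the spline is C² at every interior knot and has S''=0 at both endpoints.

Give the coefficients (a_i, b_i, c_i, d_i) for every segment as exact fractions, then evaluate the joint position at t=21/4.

Δ: Δ0=5/2, Δ1=-1/3, Δ2=-1
row 1: diag=10, rhs=-17; c'=3/10, d'=-17/10
row 2: denom=8−3·3/10=71/10; d'=(-4−3·-17/10)/(71/10)=11/71
back: M2=11/71
back: M1=-17/10−3/10·11/71=-124/71
M: M0=0, M1=-124/71, M2=11/71, M3=0
seg 0: a=-1, c=M0/2=0, d=(M1−M0)/(6·2)=-31/213, b=Δ0−h0·(2M0+M1)/6=1313/426
seg 1: a=4, c=M1/2=-62/71, d=(M2−M1)/(6·3)=15/142, b=Δ1−h1·(2M1+M2)/6=569/426
seg 2: a=3, c=M2/2=11/142, d=(M3−M2)/(6·1)=-11/426, b=Δ2−h2·(2M2+M3)/6=-224/213
t_q=21/4 → seg 2, τ=1/4; S=3+-224/213·τ+11/142·τ²+-11/426·τ³=24915/9088

  seg 0: a=-1 b=1313/426 c=0 d=-31/213
  seg 1: a=4 b=569/426 c=-62/71 d=15/142
  seg 2: a=3 b=-224/213 c=11/142 d=-11/426
S(21/4) = 24915/9088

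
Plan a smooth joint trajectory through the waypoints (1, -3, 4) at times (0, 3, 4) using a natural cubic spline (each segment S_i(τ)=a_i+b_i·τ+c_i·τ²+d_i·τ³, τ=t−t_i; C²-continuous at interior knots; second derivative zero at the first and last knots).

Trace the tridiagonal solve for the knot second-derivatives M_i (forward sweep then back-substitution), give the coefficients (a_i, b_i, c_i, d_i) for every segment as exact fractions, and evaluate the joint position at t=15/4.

  seg 0: a=1 b=-107/24 c=0 d=25/72
  seg 1: a=-3 b=59/12 c=25/8 d=-25/24
S(15/4) = 1027/512

Δ: Δ0=-4/3, Δ1=7
row 1: diag=8, rhs=50; c'=1/8, d'=25/4
back: M1=25/4
M: M0=0, M1=25/4, M2=0
seg 0: a=1, c=M0/2=0, d=(M1−M0)/(6·3)=25/72, b=Δ0−h0·(2M0+M1)/6=-107/24
seg 1: a=-3, c=M1/2=25/8, d=(M2−M1)/(6·1)=-25/24, b=Δ1−h1·(2M1+M2)/6=59/12
t_q=15/4 → seg 1, τ=3/4; S=-3+59/12·τ+25/8·τ²+-25/24·τ³=1027/512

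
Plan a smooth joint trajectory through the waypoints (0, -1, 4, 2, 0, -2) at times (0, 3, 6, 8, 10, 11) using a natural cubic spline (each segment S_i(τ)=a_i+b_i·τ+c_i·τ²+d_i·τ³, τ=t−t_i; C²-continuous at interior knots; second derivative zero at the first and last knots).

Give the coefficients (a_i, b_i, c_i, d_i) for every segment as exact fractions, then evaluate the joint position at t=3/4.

  seg 0: a=0 b=-1280/1149 c=0 d=299/3447
  seg 1: a=-1 b=1411/1149 c=299/383 d=-81/383
  seg 2: a=4 b=232/1149 c=-430/383 d=1199/4596
  seg 3: a=2 b=-1331/1149 c=339/766 d=-835/4596
  seg 4: a=0 b=-1802/1149 c=-248/383 d=248/1149
S(3/4) = -19583/24512

Δ: Δ0=-1/3, Δ1=5/3, Δ2=-1, Δ3=-1, Δ4=-2
row 1: diag=12, rhs=12; c'=1/4, d'=1
row 2: denom=10−3·1/4=37/4; d'=(-16−3·1)/(37/4)=-76/37
row 3: denom=8−2·8/37=280/37; d'=(0−2·-76/37)/(280/37)=19/35
row 4: denom=6−2·37/140=383/70; d'=(-6−2·19/35)/(383/70)=-496/383
back: M4=-496/383
back: M3=19/35−37/140·-496/383=339/383
back: M2=-76/37−8/37·339/383=-860/383
back: M1=1−1/4·-860/383=598/383
M: M0=0, M1=598/383, M2=-860/383, M3=339/383, M4=-496/383, M5=0
seg 0: a=0, c=M0/2=0, d=(M1−M0)/(6·3)=299/3447, b=Δ0−h0·(2M0+M1)/6=-1280/1149
seg 1: a=-1, c=M1/2=299/383, d=(M2−M1)/(6·3)=-81/383, b=Δ1−h1·(2M1+M2)/6=1411/1149
seg 2: a=4, c=M2/2=-430/383, d=(M3−M2)/(6·2)=1199/4596, b=Δ2−h2·(2M2+M3)/6=232/1149
seg 3: a=2, c=M3/2=339/766, d=(M4−M3)/(6·2)=-835/4596, b=Δ3−h3·(2M3+M4)/6=-1331/1149
seg 4: a=0, c=M4/2=-248/383, d=(M5−M4)/(6·1)=248/1149, b=Δ4−h4·(2M4+M5)/6=-1802/1149
t_q=3/4 → seg 0, τ=3/4; S=0+-1280/1149·τ+0·τ²+299/3447·τ³=-19583/24512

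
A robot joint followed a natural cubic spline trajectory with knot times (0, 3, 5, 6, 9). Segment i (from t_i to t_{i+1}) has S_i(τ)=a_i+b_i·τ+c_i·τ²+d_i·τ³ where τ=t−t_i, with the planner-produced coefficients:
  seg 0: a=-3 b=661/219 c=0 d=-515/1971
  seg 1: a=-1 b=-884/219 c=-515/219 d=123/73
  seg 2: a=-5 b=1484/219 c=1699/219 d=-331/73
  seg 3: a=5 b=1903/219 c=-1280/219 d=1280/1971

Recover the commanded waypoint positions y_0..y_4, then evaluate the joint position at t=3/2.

y_0=-3 y_1=-1 y_2=-5 y_3=5 y_4=-4
S(3/2) = 377/584

y_0 = S_0(0) = a_0 = -3
y_1 = S_1(0) = a_1 = -1
y_2 = S_2(0) = a_2 = -5
y_3 = S_3(0) = a_3 = 5
y_4 = S_3(3) = -4
t_q=3/2 is in segment 0 (τ=3/2); S_0(τ)=377/584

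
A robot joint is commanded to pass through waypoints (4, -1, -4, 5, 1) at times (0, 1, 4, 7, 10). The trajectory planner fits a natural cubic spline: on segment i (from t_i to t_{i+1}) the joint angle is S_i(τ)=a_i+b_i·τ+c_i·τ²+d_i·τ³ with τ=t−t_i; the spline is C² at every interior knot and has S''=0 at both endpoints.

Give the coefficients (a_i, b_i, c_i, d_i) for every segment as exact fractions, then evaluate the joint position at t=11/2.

Δ: Δ0=-5, Δ1=-1, Δ2=3, Δ3=-4/3
row 1: diag=8, rhs=24; c'=3/8, d'=3
row 2: denom=12−3·3/8=87/8; d'=(24−3·3)/(87/8)=40/29
row 3: denom=12−3·8/29=324/29; d'=(-26−3·40/29)/(324/29)=-437/162
back: M3=-437/162
back: M2=40/29−8/29·-437/162=172/81
back: M1=3−3/8·172/81=119/54
M: M0=0, M1=119/54, M2=172/81, M3=-437/162, M4=0
seg 0: a=4, c=M0/2=0, d=(M1−M0)/(6·1)=119/324, b=Δ0−h0·(2M0+M1)/6=-1739/324
seg 1: a=-1, c=M1/2=119/108, d=(M2−M1)/(6·3)=-13/2916, b=Δ1−h1·(2M1+M2)/6=-691/162
seg 2: a=-4, c=M2/2=86/81, d=(M3−M2)/(6·3)=-781/2916, b=Δ2−h2·(2M2+M3)/6=721/324
seg 3: a=5, c=M3/2=-437/324, d=(M4−M3)/(6·3)=437/2916, b=Δ3−h3·(2M3+M4)/6=221/162
t_q=11/2 → seg 2, τ=3/2; S=-4+721/324·τ+86/81·τ²+-781/2916·τ³=79/96

  seg 0: a=4 b=-1739/324 c=0 d=119/324
  seg 1: a=-1 b=-691/162 c=119/108 d=-13/2916
  seg 2: a=-4 b=721/324 c=86/81 d=-781/2916
  seg 3: a=5 b=221/162 c=-437/324 d=437/2916
S(11/2) = 79/96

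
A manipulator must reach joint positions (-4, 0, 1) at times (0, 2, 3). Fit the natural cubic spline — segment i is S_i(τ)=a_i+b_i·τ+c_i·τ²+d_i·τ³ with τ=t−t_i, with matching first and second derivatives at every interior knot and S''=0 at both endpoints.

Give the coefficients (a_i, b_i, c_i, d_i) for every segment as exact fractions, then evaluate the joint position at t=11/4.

  seg 0: a=-4 b=7/3 c=0 d=-1/12
  seg 1: a=0 b=4/3 c=-1/2 d=1/6
S(11/4) = 101/128

Δ: Δ0=2, Δ1=1
row 1: diag=6, rhs=-6; c'=1/6, d'=-1
back: M1=-1
M: M0=0, M1=-1, M2=0
seg 0: a=-4, c=M0/2=0, d=(M1−M0)/(6·2)=-1/12, b=Δ0−h0·(2M0+M1)/6=7/3
seg 1: a=0, c=M1/2=-1/2, d=(M2−M1)/(6·1)=1/6, b=Δ1−h1·(2M1+M2)/6=4/3
t_q=11/4 → seg 1, τ=3/4; S=0+4/3·τ+-1/2·τ²+1/6·τ³=101/128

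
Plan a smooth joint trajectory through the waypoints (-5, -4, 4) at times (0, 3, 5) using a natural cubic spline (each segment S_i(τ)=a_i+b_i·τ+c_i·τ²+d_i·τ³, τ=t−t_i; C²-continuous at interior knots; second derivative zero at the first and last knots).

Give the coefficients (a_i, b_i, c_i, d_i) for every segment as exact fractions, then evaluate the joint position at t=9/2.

Δ: Δ0=1/3, Δ1=4
row 1: diag=10, rhs=22; c'=1/5, d'=11/5
back: M1=11/5
M: M0=0, M1=11/5, M2=0
seg 0: a=-5, c=M0/2=0, d=(M1−M0)/(6·3)=11/90, b=Δ0−h0·(2M0+M1)/6=-23/30
seg 1: a=-4, c=M1/2=11/10, d=(M2−M1)/(6·2)=-11/60, b=Δ1−h1·(2M1+M2)/6=38/15
t_q=9/2 → seg 1, τ=3/2; S=-4+38/15·τ+11/10·τ²+-11/60·τ³=53/32

  seg 0: a=-5 b=-23/30 c=0 d=11/90
  seg 1: a=-4 b=38/15 c=11/10 d=-11/60
S(9/2) = 53/32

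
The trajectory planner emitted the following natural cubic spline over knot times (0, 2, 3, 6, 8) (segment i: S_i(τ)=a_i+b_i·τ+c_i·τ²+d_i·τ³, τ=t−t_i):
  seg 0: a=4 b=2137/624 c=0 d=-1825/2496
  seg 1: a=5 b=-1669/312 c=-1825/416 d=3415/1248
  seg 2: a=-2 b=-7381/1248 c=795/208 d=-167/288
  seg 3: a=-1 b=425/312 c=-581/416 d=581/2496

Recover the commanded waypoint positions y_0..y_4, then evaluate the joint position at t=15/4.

y_0=4 y_1=5 y_2=-2 y_3=-1 y_4=-2
S(15/4) = -120617/26624

y_0 = S_0(0) = a_0 = 4
y_1 = S_1(0) = a_1 = 5
y_2 = S_2(0) = a_2 = -2
y_3 = S_3(0) = a_3 = -1
y_4 = S_3(2) = -2
t_q=15/4 is in segment 2 (τ=3/4); S_2(τ)=-120617/26624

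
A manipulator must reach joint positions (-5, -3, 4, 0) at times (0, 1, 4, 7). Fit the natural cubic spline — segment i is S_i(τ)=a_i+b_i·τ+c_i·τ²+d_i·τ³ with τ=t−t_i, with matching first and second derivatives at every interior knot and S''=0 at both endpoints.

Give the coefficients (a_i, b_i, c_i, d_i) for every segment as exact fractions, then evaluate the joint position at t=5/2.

  seg 0: a=-5 b=53/29 c=0 d=5/29
  seg 1: a=-3 b=68/29 c=15/29 d=-136/783
  seg 2: a=4 b=22/29 c=-91/87 d=91/783
S(5/2) = 127/116

Δ: Δ0=2, Δ1=7/3, Δ2=-4/3
row 1: diag=8, rhs=2; c'=3/8, d'=1/4
row 2: denom=12−3·3/8=87/8; d'=(-22−3·1/4)/(87/8)=-182/87
back: M2=-182/87
back: M1=1/4−3/8·-182/87=30/29
M: M0=0, M1=30/29, M2=-182/87, M3=0
seg 0: a=-5, c=M0/2=0, d=(M1−M0)/(6·1)=5/29, b=Δ0−h0·(2M0+M1)/6=53/29
seg 1: a=-3, c=M1/2=15/29, d=(M2−M1)/(6·3)=-136/783, b=Δ1−h1·(2M1+M2)/6=68/29
seg 2: a=4, c=M2/2=-91/87, d=(M3−M2)/(6·3)=91/783, b=Δ2−h2·(2M2+M3)/6=22/29
t_q=5/2 → seg 1, τ=3/2; S=-3+68/29·τ+15/29·τ²+-136/783·τ³=127/116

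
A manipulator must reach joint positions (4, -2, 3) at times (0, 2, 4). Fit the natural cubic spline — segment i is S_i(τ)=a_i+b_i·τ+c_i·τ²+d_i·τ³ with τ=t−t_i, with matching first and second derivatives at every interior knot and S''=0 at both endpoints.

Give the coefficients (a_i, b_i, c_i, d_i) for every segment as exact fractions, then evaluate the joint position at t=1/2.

  seg 0: a=4 b=-35/8 c=0 d=11/32
  seg 1: a=-2 b=-1/4 c=33/16 d=-11/32
S(1/2) = 475/256

Δ: Δ0=-3, Δ1=5/2
row 1: diag=8, rhs=33; c'=1/4, d'=33/8
back: M1=33/8
M: M0=0, M1=33/8, M2=0
seg 0: a=4, c=M0/2=0, d=(M1−M0)/(6·2)=11/32, b=Δ0−h0·(2M0+M1)/6=-35/8
seg 1: a=-2, c=M1/2=33/16, d=(M2−M1)/(6·2)=-11/32, b=Δ1−h1·(2M1+M2)/6=-1/4
t_q=1/2 → seg 0, τ=1/2; S=4+-35/8·τ+0·τ²+11/32·τ³=475/256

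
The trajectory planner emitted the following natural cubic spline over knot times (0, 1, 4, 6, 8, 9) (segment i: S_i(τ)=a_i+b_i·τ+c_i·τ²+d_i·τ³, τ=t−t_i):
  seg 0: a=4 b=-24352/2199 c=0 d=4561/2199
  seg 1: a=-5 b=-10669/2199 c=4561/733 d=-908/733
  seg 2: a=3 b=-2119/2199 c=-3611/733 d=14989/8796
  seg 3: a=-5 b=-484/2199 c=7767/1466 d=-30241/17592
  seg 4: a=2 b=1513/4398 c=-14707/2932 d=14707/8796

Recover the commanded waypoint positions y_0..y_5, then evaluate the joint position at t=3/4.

y_0 = S_0(0) = a_0 = 4
y_1 = S_1(0) = a_1 = -5
y_2 = S_2(0) = a_2 = 3
y_3 = S_3(0) = a_3 = -5
y_4 = S_4(0) = a_4 = 2
y_5 = S_4(1) = -1
t_q=3/4 is in segment 0 (τ=3/4); S_0(τ)=-160935/46912

y_0=4 y_1=-5 y_2=3 y_3=-5 y_4=2 y_5=-1
S(3/4) = -160935/46912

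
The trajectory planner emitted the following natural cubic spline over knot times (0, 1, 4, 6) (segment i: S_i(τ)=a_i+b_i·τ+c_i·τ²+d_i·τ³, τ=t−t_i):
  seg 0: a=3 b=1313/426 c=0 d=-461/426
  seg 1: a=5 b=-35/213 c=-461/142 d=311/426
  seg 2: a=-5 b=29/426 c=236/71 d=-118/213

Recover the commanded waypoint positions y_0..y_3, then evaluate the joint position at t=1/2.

y_0=3 y_1=5 y_2=-5 y_3=4
S(1/2) = 5005/1136

y_0 = S_0(0) = a_0 = 3
y_1 = S_1(0) = a_1 = 5
y_2 = S_2(0) = a_2 = -5
y_3 = S_2(2) = 4
t_q=1/2 is in segment 0 (τ=1/2); S_0(τ)=5005/1136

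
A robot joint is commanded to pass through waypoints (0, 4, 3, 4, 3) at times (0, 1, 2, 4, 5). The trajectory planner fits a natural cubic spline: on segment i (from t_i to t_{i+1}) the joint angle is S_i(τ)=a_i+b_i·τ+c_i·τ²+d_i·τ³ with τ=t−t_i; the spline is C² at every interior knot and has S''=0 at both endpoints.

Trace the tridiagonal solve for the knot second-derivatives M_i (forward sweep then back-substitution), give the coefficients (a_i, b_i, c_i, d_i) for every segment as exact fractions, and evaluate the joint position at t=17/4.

Δ: Δ0=4, Δ1=-1, Δ2=1/2, Δ3=-1
row 1: diag=4, rhs=-30; c'=1/4, d'=-15/2
row 2: denom=6−1·1/4=23/4; d'=(9−1·-15/2)/(23/4)=66/23
row 3: denom=6−2·8/23=122/23; d'=(-9−2·66/23)/(122/23)=-339/122
back: M3=-339/122
back: M2=66/23−8/23·-339/122=234/61
back: M1=-15/2−1/4·234/61=-516/61
M: M0=0, M1=-516/61, M2=234/61, M3=-339/122, M4=0
seg 0: a=0, c=M0/2=0, d=(M1−M0)/(6·1)=-86/61, b=Δ0−h0·(2M0+M1)/6=330/61
seg 1: a=4, c=M1/2=-258/61, d=(M2−M1)/(6·1)=125/61, b=Δ1−h1·(2M1+M2)/6=72/61
seg 2: a=3, c=M2/2=117/61, d=(M3−M2)/(6·2)=-269/488, b=Δ2−h2·(2M2+M3)/6=-69/61
seg 3: a=4, c=M3/2=-339/244, d=(M4−M3)/(6·1)=113/244, b=Δ3−h3·(2M3+M4)/6=-9/122
t_q=17/4 → seg 3, τ=1/4; S=4+-9/122·τ+-339/244·τ²+113/244·τ³=60933/15616

  seg 0: a=0 b=330/61 c=0 d=-86/61
  seg 1: a=4 b=72/61 c=-258/61 d=125/61
  seg 2: a=3 b=-69/61 c=117/61 d=-269/488
  seg 3: a=4 b=-9/122 c=-339/244 d=113/244
S(17/4) = 60933/15616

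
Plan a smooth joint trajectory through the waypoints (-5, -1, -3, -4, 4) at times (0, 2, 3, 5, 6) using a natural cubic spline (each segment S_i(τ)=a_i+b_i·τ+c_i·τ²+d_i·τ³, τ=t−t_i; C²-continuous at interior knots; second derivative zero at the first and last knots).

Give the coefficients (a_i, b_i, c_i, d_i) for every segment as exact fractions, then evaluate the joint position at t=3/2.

Δ: Δ0=2, Δ1=-2, Δ2=-1/2, Δ3=8
row 1: diag=6, rhs=-24; c'=1/6, d'=-4
row 2: denom=6−1·1/6=35/6; d'=(9−1·-4)/(35/6)=78/35
row 3: denom=6−2·12/35=186/35; d'=(51−2·78/35)/(186/35)=543/62
back: M3=543/62
back: M2=78/35−12/35·543/62=-24/31
back: M1=-4−1/6·-24/31=-120/31
M: M0=0, M1=-120/31, M2=-24/31, M3=543/62, M4=0
seg 0: a=-5, c=M0/2=0, d=(M1−M0)/(6·2)=-10/31, b=Δ0−h0·(2M0+M1)/6=102/31
seg 1: a=-1, c=M1/2=-60/31, d=(M2−M1)/(6·1)=16/31, b=Δ1−h1·(2M1+M2)/6=-18/31
seg 2: a=-3, c=M2/2=-12/31, d=(M3−M2)/(6·2)=197/248, b=Δ2−h2·(2M2+M3)/6=-90/31
seg 3: a=-4, c=M3/2=543/124, d=(M4−M3)/(6·1)=-181/124, b=Δ3−h3·(2M3+M4)/6=315/62
t_q=3/2 → seg 0, τ=3/2; S=-5+102/31·τ+0·τ²+-10/31·τ³=-143/124

  seg 0: a=-5 b=102/31 c=0 d=-10/31
  seg 1: a=-1 b=-18/31 c=-60/31 d=16/31
  seg 2: a=-3 b=-90/31 c=-12/31 d=197/248
  seg 3: a=-4 b=315/62 c=543/124 d=-181/124
S(3/2) = -143/124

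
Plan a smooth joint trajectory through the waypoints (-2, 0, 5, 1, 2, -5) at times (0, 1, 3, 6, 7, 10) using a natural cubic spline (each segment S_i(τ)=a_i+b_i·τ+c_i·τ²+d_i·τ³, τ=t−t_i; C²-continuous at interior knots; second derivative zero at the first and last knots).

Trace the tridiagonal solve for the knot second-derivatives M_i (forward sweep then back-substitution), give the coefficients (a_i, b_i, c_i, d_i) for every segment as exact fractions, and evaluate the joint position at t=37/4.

  seg 0: a=-2 b=883/516 c=0 d=149/516
  seg 1: a=0 b=665/258 c=149/172 d=-467/1032
  seg 2: a=5 b=79/129 c=-159/86 d=929/2322
  seg 3: a=1 b=83/258 c=226/129 d=-277/258
  seg 4: a=2 b=26/43 c=-379/258 d=379/2322
S(37/4) = -12203/5504

Δ: Δ0=2, Δ1=5/2, Δ2=-4/3, Δ3=1, Δ4=-7/3
row 1: diag=6, rhs=3; c'=1/3, d'=1/2
row 2: denom=10−2·1/3=28/3; d'=(-23−2·1/2)/(28/3)=-18/7
row 3: denom=8−3·9/28=197/28; d'=(14−3·-18/7)/(197/28)=608/197
row 4: denom=8−1·28/197=1548/197; d'=(-20−1·608/197)/(1548/197)=-379/129
back: M4=-379/129
back: M3=608/197−28/197·-379/129=452/129
back: M2=-18/7−9/28·452/129=-159/43
back: M1=1/2−1/3·-159/43=149/86
M: M0=0, M1=149/86, M2=-159/43, M3=452/129, M4=-379/129, M5=0
seg 0: a=-2, c=M0/2=0, d=(M1−M0)/(6·1)=149/516, b=Δ0−h0·(2M0+M1)/6=883/516
seg 1: a=0, c=M1/2=149/172, d=(M2−M1)/(6·2)=-467/1032, b=Δ1−h1·(2M1+M2)/6=665/258
seg 2: a=5, c=M2/2=-159/86, d=(M3−M2)/(6·3)=929/2322, b=Δ2−h2·(2M2+M3)/6=79/129
seg 3: a=1, c=M3/2=226/129, d=(M4−M3)/(6·1)=-277/258, b=Δ3−h3·(2M3+M4)/6=83/258
seg 4: a=2, c=M4/2=-379/258, d=(M5−M4)/(6·3)=379/2322, b=Δ4−h4·(2M4+M5)/6=26/43
t_q=37/4 → seg 4, τ=9/4; S=2+26/43·τ+-379/258·τ²+379/2322·τ³=-12203/5504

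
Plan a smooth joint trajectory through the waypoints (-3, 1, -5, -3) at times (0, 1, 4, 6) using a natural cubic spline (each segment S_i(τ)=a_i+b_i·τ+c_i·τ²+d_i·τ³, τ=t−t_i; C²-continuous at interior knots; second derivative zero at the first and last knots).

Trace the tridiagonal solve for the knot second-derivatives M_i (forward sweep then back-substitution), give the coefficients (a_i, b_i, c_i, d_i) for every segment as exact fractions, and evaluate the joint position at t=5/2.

  seg 0: a=-3 b=353/71 c=0 d=-69/71
  seg 1: a=1 b=146/71 c=-207/71 d=37/71
  seg 2: a=-5 b=-97/71 c=126/71 d=-21/71
S(5/2) = -407/568

Δ: Δ0=4, Δ1=-2, Δ2=1
row 1: diag=8, rhs=-36; c'=3/8, d'=-9/2
row 2: denom=10−3·3/8=71/8; d'=(18−3·-9/2)/(71/8)=252/71
back: M2=252/71
back: M1=-9/2−3/8·252/71=-414/71
M: M0=0, M1=-414/71, M2=252/71, M3=0
seg 0: a=-3, c=M0/2=0, d=(M1−M0)/(6·1)=-69/71, b=Δ0−h0·(2M0+M1)/6=353/71
seg 1: a=1, c=M1/2=-207/71, d=(M2−M1)/(6·3)=37/71, b=Δ1−h1·(2M1+M2)/6=146/71
seg 2: a=-5, c=M2/2=126/71, d=(M3−M2)/(6·2)=-21/71, b=Δ2−h2·(2M2+M3)/6=-97/71
t_q=5/2 → seg 1, τ=3/2; S=1+146/71·τ+-207/71·τ²+37/71·τ³=-407/568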